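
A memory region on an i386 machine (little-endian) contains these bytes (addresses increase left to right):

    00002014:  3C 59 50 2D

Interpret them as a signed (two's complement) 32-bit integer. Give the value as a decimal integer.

In little-endian order the low byte comes first in memory.
Reassemble most-significant byte first: 2D 50 59 3C → 0x2D50593C.
0x2D50593C = 760240444.

760240444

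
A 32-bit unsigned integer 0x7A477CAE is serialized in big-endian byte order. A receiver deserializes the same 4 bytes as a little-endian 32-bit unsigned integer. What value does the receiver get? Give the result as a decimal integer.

2927380346

Stored big-endian, the bytes at ascending addresses are 7A 47 7C AE.
Read back as little-endian, the first byte is least significant, giving 0xAE7C477A.
0xAE7C477A = 2927380346.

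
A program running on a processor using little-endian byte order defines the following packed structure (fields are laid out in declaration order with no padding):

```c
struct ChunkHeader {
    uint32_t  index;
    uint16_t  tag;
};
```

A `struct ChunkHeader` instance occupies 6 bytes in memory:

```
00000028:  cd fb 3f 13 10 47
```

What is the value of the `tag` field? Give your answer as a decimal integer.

18192

`tag` follows `index` (4 bytes), so it starts at byte offset 4 and occupies 2 bytes.
Bytes at offsets 4..5: 10 47.
Little-endian stores the least-significant byte at the lowest address.
Reassemble most-significant byte first: 47 10 → 0x4710.
0x4710 = 18192.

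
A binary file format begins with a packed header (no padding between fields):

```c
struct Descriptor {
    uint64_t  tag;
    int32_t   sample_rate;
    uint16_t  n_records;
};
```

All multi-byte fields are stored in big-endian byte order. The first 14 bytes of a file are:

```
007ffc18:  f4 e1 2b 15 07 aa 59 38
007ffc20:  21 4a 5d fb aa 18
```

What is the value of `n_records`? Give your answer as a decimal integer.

`n_records` follows `tag` (8 B), `sample_rate` (4 B), so it starts at offset 8 + 4 = 12 and occupies 2 bytes.
Bytes at offsets 12..13: AA 18.
In big-endian order the high byte comes first in memory.
The bytes are already most-significant first: 0xAA18.
0xAA18 = 43544.

43544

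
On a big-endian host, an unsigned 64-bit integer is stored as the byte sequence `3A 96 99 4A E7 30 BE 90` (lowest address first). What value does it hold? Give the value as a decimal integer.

Big-endian stores the most-significant byte at the lowest address.
The bytes are already most-significant first: 0x3A96994AE730BE90.
0x3A96994AE730BE90 = 4221730247691779728.

4221730247691779728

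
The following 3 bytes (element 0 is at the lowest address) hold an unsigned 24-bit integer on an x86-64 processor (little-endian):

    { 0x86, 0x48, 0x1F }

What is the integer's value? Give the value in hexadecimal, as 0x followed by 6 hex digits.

Little-endian: lowest address holds the least-significant byte.
Reassemble most-significant byte first: 1F 48 86 → 0x1F4886.

0x1F4886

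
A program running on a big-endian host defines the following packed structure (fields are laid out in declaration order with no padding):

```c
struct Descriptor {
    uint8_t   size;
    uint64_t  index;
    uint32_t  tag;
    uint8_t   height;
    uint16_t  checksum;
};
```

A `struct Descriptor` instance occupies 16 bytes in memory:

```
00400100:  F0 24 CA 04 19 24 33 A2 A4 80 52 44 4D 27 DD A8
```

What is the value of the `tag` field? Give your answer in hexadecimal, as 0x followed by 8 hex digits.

`tag` follows `size` (1 B), `index` (8 B), so it starts at offset 1 + 8 = 9 and occupies 4 bytes.
Bytes at offsets 9..12: 80 52 44 4D.
In big-endian order the high byte comes first in memory.
The bytes are already most-significant first: 0x8052444D.

0x8052444D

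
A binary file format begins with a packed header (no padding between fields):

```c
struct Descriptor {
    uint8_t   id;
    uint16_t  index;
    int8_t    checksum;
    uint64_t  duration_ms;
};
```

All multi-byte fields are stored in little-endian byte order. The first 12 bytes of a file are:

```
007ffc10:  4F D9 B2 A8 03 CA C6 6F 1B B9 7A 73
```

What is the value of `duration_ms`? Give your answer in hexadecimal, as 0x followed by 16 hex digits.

`duration_ms` follows `id` (1 B), `index` (2 B), `checksum` (1 B), so it starts at offset 1 + 2 + 1 = 4 and occupies 8 bytes.
Bytes at offsets 4..11: 03 CA C6 6F 1B B9 7A 73.
Little-endian: lowest address holds the least-significant byte.
Reassemble most-significant byte first: 73 7A B9 1B 6F C6 CA 03 → 0x737AB91B6FC6CA03.

0x737AB91B6FC6CA03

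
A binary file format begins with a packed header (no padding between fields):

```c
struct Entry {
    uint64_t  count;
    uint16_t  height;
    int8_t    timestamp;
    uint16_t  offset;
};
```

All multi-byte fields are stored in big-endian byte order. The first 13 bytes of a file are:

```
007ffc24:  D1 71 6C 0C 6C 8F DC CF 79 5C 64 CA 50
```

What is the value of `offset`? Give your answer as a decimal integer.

51792

`offset` follows `count` (8 B), `height` (2 B), `timestamp` (1 B), so it starts at offset 8 + 2 + 1 = 11 and occupies 2 bytes.
Bytes at offsets 11..12: CA 50.
Big-endian stores the most-significant byte at the lowest address.
The bytes are already most-significant first: 0xCA50.
0xCA50 = 51792.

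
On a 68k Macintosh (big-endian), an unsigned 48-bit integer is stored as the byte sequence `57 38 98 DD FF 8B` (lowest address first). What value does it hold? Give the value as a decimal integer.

95900594470795

Big-endian stores the most-significant byte at the lowest address.
The bytes are already most-significant first: 0x573898DDFF8B.
0x573898DDFF8B = 95900594470795.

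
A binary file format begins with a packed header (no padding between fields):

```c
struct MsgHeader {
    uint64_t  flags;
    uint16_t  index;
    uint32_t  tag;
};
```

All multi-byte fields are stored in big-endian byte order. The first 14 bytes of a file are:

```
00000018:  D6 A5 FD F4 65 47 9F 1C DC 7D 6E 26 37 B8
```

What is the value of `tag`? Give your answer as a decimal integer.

1847998392

`tag` follows `flags` (8 B), `index` (2 B), so it starts at offset 8 + 2 = 10 and occupies 4 bytes.
Bytes at offsets 10..13: 6E 26 37 B8.
In big-endian order the high byte comes first in memory.
The bytes are already most-significant first: 0x6E2637B8.
0x6E2637B8 = 1847998392.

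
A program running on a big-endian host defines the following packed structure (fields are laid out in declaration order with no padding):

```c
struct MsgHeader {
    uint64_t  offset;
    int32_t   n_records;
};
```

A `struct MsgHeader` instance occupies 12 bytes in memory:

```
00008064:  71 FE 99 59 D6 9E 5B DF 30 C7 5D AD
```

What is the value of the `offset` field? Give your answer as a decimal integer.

8214171381502204895

`offset` is the first field, at byte offset 0, occupying 8 bytes.
Bytes at offsets 0..7: 71 FE 99 59 D6 9E 5B DF.
Big-endian stores the most-significant byte at the lowest address.
The bytes are already most-significant first: 0x71FE9959D69E5BDF.
0x71FE9959D69E5BDF = 8214171381502204895.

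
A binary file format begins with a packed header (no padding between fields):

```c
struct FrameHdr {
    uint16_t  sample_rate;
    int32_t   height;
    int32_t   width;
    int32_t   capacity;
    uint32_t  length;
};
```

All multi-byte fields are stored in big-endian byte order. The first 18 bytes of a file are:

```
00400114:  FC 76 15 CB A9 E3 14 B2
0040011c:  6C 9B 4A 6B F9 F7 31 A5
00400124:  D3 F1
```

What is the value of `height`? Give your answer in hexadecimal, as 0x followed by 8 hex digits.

0x15CBA9E3

`height` follows `sample_rate` (2 bytes), so it starts at byte offset 2 and occupies 4 bytes.
Bytes at offsets 2..5: 15 CB A9 E3.
Big-endian stores the most-significant byte at the lowest address.
The bytes are already most-significant first: 0x15CBA9E3.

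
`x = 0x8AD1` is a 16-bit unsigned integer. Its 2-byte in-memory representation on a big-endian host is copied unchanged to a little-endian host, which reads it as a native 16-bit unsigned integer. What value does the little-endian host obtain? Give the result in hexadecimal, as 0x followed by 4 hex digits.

0xD18A

Stored big-endian, the bytes at ascending addresses are 8A D1.
Read back as little-endian, the first byte is least significant, giving 0xD18A.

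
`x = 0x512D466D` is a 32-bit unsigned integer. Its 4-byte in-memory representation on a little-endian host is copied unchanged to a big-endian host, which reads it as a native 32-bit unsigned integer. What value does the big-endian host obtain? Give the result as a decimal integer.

Stored little-endian, the bytes at ascending addresses are 6D 46 2D 51.
Read back as big-endian, the last byte is least significant, giving 0x6D462D51.
0x6D462D51 = 1833315665.

1833315665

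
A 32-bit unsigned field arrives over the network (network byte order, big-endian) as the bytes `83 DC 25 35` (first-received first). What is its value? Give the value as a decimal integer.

In big-endian order the high byte comes first in memory.
The bytes are already most-significant first: 0x83DC2535.
0x83DC2535 = 2212242741.

2212242741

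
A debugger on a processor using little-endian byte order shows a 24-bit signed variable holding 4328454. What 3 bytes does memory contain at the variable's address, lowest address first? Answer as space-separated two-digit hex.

06 0C 42

4328454 in hexadecimal, padded to 24 bits, is 0x420C06.
Split into bytes (most-significant first): 42 0C 06.
In little-endian order the low byte comes first in memory.
So at ascending addresses the bytes are 06 0C 42.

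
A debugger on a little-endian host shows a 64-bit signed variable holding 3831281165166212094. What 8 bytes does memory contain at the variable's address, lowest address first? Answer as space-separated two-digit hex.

FE 73 60 B4 EB 71 2B 35

3831281165166212094 in hexadecimal, padded to 64 bits, is 0x352B71EBB46073FE.
Split into bytes (most-significant first): 35 2B 71 EB B4 60 73 FE.
Little-endian stores the least-significant byte at the lowest address.
So at ascending addresses the bytes are FE 73 60 B4 EB 71 2B 35.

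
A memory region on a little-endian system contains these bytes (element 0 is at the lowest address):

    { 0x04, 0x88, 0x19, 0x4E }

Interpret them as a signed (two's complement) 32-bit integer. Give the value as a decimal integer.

1310296068

Little-endian: lowest address holds the least-significant byte.
Reassemble most-significant byte first: 4E 19 88 04 → 0x4E198804.
0x4E198804 = 1310296068.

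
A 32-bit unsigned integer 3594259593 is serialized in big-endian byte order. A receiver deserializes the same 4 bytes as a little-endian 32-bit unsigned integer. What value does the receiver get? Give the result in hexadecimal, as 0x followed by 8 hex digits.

3594259593 in 32-bit hexadecimal is 0xD63C0C89.
Stored big-endian, the bytes at ascending addresses are D6 3C 0C 89.
Read back as little-endian, the first byte is least significant, giving 0x890C3CD6.

0x890C3CD6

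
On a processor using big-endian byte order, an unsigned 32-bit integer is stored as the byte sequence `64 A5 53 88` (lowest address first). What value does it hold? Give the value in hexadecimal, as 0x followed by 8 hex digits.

0x64A55388

Big-endian: lowest address holds the most-significant byte.
The bytes are already most-significant first: 0x64A55388.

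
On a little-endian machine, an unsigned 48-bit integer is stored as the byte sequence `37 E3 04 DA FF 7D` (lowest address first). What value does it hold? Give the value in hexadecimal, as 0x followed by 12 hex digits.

0x7DFFDA04E337

Little-endian stores the least-significant byte at the lowest address.
Reassemble most-significant byte first: 7D FF DA 04 E3 37 → 0x7DFFDA04E337.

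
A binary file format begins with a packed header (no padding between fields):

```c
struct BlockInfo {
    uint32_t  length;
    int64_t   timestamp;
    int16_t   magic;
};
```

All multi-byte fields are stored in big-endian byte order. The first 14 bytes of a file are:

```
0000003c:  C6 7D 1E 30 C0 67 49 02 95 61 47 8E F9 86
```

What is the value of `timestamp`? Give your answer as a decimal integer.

-4582613820381247602

`timestamp` follows `length` (4 bytes), so it starts at byte offset 4 and occupies 8 bytes.
Bytes at offsets 4..11: C0 67 49 02 95 61 47 8E.
Big-endian: lowest address holds the most-significant byte.
The bytes are already most-significant first: 0xC06749029561478E.
Top bit is set, so as a signed 64-bit value this is 0xC06749029561478E − 2^64 = -4582613820381247602.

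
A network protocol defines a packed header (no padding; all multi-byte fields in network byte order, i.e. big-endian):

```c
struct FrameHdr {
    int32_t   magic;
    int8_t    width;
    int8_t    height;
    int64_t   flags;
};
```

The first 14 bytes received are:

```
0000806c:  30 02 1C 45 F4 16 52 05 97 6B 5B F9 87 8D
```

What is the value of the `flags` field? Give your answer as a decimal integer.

5910296573354018701

`flags` follows `magic` (4 B), `width` (1 B), `height` (1 B), so it starts at offset 4 + 1 + 1 = 6 and occupies 8 bytes.
Bytes at offsets 6..13: 52 05 97 6B 5B F9 87 8D.
Big-endian stores the most-significant byte at the lowest address.
The bytes are already most-significant first: 0x5205976B5BF9878D.
0x5205976B5BF9878D = 5910296573354018701.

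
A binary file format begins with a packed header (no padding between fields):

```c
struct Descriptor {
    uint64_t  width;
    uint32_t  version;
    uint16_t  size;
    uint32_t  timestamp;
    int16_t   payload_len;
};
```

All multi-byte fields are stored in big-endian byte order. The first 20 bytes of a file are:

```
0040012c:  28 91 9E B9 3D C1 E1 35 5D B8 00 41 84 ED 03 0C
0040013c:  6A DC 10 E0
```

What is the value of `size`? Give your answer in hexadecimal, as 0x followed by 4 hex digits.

`size` follows `width` (8 B), `version` (4 B), so it starts at offset 8 + 4 = 12 and occupies 2 bytes.
Bytes at offsets 12..13: 84 ED.
Big-endian: lowest address holds the most-significant byte.
The bytes are already most-significant first: 0x84ED.

0x84ED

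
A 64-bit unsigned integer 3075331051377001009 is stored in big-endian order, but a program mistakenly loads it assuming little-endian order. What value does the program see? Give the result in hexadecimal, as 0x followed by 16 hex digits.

0x31020E244CC5AD2A

3075331051377001009 in 64-bit hexadecimal is 0x2AADC54C240E0231.
Stored big-endian, the bytes at ascending addresses are 2A AD C5 4C 24 0E 02 31.
Read back as little-endian, the first byte is least significant, giving 0x31020E244CC5AD2A.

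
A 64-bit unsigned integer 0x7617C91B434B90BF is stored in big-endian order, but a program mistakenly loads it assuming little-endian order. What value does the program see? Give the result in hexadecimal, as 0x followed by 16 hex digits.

0xBF904B431BC91776

Stored big-endian, the bytes at ascending addresses are 76 17 C9 1B 43 4B 90 BF.
Read back as little-endian, the first byte is least significant, giving 0xBF904B431BC91776.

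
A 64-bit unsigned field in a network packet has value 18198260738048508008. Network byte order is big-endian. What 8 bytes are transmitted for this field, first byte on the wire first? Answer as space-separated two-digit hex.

FC 8D 35 B9 05 51 C0 68

18198260738048508008 in hexadecimal, padded to 64 bits, is 0xFC8D35B90551C068.
Split into bytes (most-significant first): FC 8D 35 B9 05 51 C0 68.
Big-endian: lowest address holds the most-significant byte.
So the memory order matches the most-significant-first order: FC 8D 35 B9 05 51 C0 68.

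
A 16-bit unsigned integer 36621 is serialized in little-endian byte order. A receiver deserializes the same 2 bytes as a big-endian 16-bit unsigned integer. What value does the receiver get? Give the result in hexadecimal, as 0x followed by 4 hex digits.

0x0D8F

36621 in 16-bit hexadecimal is 0x8F0D.
Stored little-endian, the bytes at ascending addresses are 0D 8F.
Read back as big-endian, the last byte is least significant, giving 0x0D8F.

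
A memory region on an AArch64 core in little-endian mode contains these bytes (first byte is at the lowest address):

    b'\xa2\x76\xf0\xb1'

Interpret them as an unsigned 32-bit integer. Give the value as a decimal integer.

In little-endian order the low byte comes first in memory.
Reassemble most-significant byte first: B1 F0 76 A2 → 0xB1F076A2.
0xB1F076A2 = 2985326242.

2985326242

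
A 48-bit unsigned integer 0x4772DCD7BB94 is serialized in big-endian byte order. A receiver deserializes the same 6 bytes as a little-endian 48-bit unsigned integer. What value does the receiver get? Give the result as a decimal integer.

163534501343815

Stored big-endian, the bytes at ascending addresses are 47 72 DC D7 BB 94.
Read back as little-endian, the first byte is least significant, giving 0x94BBD7DC7247.
0x94BBD7DC7247 = 163534501343815.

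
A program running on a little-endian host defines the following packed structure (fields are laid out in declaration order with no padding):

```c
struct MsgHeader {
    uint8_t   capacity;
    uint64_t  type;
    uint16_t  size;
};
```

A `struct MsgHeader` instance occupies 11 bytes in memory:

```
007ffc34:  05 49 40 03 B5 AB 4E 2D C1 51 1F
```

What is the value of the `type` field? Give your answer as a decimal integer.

`type` follows `capacity` (1 byte), so it starts at byte offset 1 and occupies 8 bytes.
Bytes at offsets 1..8: 49 40 03 B5 AB 4E 2D C1.
In little-endian order the low byte comes first in memory.
Reassemble most-significant byte first: C1 2D 4E AB B5 03 40 49 → 0xC12D4EABB5034049.
0xC12D4EABB5034049 = 13919868522655334473.

13919868522655334473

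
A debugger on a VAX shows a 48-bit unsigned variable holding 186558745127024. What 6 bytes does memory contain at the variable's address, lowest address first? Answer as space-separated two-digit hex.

186558745127024 in hexadecimal, padded to 48 bits, is 0xA9AC97BBA870.
Split into bytes (most-significant first): A9 AC 97 BB A8 70.
Little-endian: lowest address holds the least-significant byte.
So at ascending addresses the bytes are 70 A8 BB 97 AC A9.

70 A8 BB 97 AC A9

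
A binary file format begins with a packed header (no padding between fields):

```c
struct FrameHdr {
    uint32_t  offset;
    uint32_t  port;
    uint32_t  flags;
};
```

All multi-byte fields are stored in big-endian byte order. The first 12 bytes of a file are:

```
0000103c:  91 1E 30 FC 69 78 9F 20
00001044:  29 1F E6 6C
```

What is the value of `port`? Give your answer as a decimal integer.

`port` follows `offset` (4 bytes), so it starts at byte offset 4 and occupies 4 bytes.
Bytes at offsets 4..7: 69 78 9F 20.
Big-endian stores the most-significant byte at the lowest address.
The bytes are already most-significant first: 0x69789F20.
0x69789F20 = 1769512736.

1769512736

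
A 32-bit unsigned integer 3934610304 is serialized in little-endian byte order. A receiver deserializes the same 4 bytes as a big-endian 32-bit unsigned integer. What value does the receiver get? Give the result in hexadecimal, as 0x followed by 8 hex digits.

3934610304 in 32-bit hexadecimal is 0xEA856380.
Stored little-endian, the bytes at ascending addresses are 80 63 85 EA.
Read back as big-endian, the last byte is least significant, giving 0x806385EA.

0x806385EA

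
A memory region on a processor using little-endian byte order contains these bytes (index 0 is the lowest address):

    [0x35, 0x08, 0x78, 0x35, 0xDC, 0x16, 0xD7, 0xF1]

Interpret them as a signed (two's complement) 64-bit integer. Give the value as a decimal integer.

-1020321655530452939

Little-endian stores the least-significant byte at the lowest address.
Reassemble most-significant byte first: F1 D7 16 DC 35 78 08 35 → 0xF1D716DC35780835.
Top bit is set, so as a signed 64-bit value this is 0xF1D716DC35780835 − 2^64 = -1020321655530452939.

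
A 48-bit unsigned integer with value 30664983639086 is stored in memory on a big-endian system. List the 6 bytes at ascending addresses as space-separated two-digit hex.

1B E3 BF 74 F4 2E

30664983639086 in hexadecimal, padded to 48 bits, is 0x1BE3BF74F42E.
Split into bytes (most-significant first): 1B E3 BF 74 F4 2E.
Big-endian stores the most-significant byte at the lowest address.
So the memory order matches the most-significant-first order: 1B E3 BF 74 F4 2E.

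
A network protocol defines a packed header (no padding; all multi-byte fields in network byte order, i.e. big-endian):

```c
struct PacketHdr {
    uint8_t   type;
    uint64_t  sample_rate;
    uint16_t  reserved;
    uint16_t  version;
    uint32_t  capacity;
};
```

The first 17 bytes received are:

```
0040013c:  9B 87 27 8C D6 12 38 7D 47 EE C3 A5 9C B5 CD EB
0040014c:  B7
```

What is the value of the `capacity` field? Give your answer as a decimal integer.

3050171319

`capacity` follows `type` (1 B), `sample_rate` (8 B), `reserved` (2 B), `version` (2 B), so it starts at offset 1 + 8 + 2 + 2 = 13 and occupies 4 bytes.
Bytes at offsets 13..16: B5 CD EB B7.
In big-endian order the high byte comes first in memory.
The bytes are already most-significant first: 0xB5CDEBB7.
0xB5CDEBB7 = 3050171319.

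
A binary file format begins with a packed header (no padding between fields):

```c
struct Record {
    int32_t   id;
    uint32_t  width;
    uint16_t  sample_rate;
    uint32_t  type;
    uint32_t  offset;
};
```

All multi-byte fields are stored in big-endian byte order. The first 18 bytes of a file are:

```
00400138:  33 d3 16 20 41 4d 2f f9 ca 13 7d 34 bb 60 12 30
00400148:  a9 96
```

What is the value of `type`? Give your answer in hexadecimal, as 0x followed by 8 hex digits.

`type` follows `id` (4 B), `width` (4 B), `sample_rate` (2 B), so it starts at offset 4 + 4 + 2 = 10 and occupies 4 bytes.
Bytes at offsets 10..13: 7D 34 BB 60.
Big-endian stores the most-significant byte at the lowest address.
The bytes are already most-significant first: 0x7D34BB60.

0x7D34BB60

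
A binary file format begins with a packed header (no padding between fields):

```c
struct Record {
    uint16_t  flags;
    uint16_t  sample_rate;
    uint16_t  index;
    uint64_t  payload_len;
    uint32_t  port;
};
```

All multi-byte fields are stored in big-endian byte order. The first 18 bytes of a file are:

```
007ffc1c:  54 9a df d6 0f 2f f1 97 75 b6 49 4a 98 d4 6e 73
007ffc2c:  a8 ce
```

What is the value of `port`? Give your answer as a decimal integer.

`port` follows `flags` (2 B), `sample_rate` (2 B), `index` (2 B), `payload_len` (8 B), so it starts at offset 2 + 2 + 2 + 8 = 14 and occupies 4 bytes.
Bytes at offsets 14..17: 6E 73 A8 CE.
In big-endian order the high byte comes first in memory.
The bytes are already most-significant first: 0x6E73A8CE.
0x6E73A8CE = 1853073614.

1853073614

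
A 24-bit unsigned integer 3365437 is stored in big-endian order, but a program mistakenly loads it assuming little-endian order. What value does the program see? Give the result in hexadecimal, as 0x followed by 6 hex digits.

0x3D5A33

3365437 in 24-bit hexadecimal is 0x335A3D.
Stored big-endian, the bytes at ascending addresses are 33 5A 3D.
Read back as little-endian, the first byte is least significant, giving 0x3D5A33.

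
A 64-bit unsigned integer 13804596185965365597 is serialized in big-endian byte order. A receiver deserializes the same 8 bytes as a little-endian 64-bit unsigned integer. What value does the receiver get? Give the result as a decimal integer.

6739968190895854527

13804596185965365597 in 64-bit hexadecimal is 0xBF93C7175C2D895D.
Stored big-endian, the bytes at ascending addresses are BF 93 C7 17 5C 2D 89 5D.
Read back as little-endian, the first byte is least significant, giving 0x5D892D5C17C793BF.
0x5D892D5C17C793BF = 6739968190895854527.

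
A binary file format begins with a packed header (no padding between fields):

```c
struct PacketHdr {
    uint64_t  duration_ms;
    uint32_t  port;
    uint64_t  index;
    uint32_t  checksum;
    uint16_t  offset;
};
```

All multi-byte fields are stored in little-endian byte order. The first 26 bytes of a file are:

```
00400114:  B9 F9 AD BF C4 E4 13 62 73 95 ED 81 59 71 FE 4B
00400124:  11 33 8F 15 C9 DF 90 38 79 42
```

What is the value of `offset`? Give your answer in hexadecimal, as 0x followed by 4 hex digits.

`offset` follows `duration_ms` (8 B), `port` (4 B), `index` (8 B), `checksum` (4 B), so it starts at offset 8 + 4 + 8 + 4 = 24 and occupies 2 bytes.
Bytes at offsets 24..25: 79 42.
Little-endian stores the least-significant byte at the lowest address.
Reassemble most-significant byte first: 42 79 → 0x4279.

0x4279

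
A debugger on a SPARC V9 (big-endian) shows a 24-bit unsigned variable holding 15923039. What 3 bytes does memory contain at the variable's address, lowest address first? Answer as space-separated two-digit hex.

F2 F7 5F

15923039 in hexadecimal, padded to 24 bits, is 0xF2F75F.
Split into bytes (most-significant first): F2 F7 5F.
In big-endian order the high byte comes first in memory.
So the memory order matches the most-significant-first order: F2 F7 5F.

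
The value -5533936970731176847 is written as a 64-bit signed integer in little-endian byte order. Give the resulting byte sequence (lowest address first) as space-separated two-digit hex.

71 BC 2A 2A A5 81 33 B3

Two's complement of -5533936970731176847 in 64 bits: 5533936970731176847 = 0x4CCC7E5AD5D5438F; invert → 0xB33381A52A2ABC70; add 1 → 0xB33381A52A2ABC71.
Split into bytes (most-significant first): B3 33 81 A5 2A 2A BC 71.
Little-endian stores the least-significant byte at the lowest address.
So at ascending addresses the bytes are 71 BC 2A 2A A5 81 33 B3.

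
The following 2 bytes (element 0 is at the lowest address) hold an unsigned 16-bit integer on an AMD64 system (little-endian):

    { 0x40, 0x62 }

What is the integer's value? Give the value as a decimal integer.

25152

Little-endian stores the least-significant byte at the lowest address.
Reassemble most-significant byte first: 62 40 → 0x6240.
0x6240 = 25152.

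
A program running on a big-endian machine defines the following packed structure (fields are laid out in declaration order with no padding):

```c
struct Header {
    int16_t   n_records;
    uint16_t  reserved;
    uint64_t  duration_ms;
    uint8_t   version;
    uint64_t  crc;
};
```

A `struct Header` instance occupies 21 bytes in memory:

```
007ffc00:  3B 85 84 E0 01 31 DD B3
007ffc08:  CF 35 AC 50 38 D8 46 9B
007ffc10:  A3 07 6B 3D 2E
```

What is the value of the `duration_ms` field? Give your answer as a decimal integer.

`duration_ms` follows `n_records` (2 B), `reserved` (2 B), so it starts at offset 2 + 2 = 4 and occupies 8 bytes.
Bytes at offsets 4..11: 01 31 DD B3 CF 35 AC 50.
Big-endian stores the most-significant byte at the lowest address.
The bytes are already most-significant first: 0x0131DDB3CF35AC50.
0x0131DDB3CF35AC50 = 86093632242035792.

86093632242035792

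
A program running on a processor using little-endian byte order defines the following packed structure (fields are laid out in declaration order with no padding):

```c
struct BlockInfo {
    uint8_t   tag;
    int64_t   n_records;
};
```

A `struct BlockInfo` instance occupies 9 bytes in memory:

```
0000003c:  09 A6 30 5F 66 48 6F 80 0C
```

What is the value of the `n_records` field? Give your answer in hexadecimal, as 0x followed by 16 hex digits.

0x0C806F48665F30A6

`n_records` follows `tag` (1 byte), so it starts at byte offset 1 and occupies 8 bytes.
Bytes at offsets 1..8: A6 30 5F 66 48 6F 80 0C.
In little-endian order the low byte comes first in memory.
Reassemble most-significant byte first: 0C 80 6F 48 66 5F 30 A6 → 0x0C806F48665F30A6.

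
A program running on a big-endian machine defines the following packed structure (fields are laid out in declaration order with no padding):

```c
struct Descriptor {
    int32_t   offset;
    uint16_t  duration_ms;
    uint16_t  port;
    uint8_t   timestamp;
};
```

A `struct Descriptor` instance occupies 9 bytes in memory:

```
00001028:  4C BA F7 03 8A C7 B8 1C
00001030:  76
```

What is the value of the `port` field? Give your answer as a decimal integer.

`port` follows `offset` (4 B), `duration_ms` (2 B), so it starts at offset 4 + 2 = 6 and occupies 2 bytes.
Bytes at offsets 6..7: B8 1C.
Big-endian: lowest address holds the most-significant byte.
The bytes are already most-significant first: 0xB81C.
0xB81C = 47132.

47132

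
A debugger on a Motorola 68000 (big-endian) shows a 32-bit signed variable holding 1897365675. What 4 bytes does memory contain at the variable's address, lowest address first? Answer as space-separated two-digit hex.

1897365675 in hexadecimal, padded to 32 bits, is 0x711780AB.
Split into bytes (most-significant first): 71 17 80 AB.
In big-endian order the high byte comes first in memory.
So the memory order matches the most-significant-first order: 71 17 80 AB.

71 17 80 AB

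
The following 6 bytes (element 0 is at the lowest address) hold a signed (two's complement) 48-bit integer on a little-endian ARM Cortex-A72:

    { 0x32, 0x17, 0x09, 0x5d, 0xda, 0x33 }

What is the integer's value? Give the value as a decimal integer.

57012956763954

In little-endian order the low byte comes first in memory.
Reassemble most-significant byte first: 33 DA 5D 09 17 32 → 0x33DA5D091732.
0x33DA5D091732 = 57012956763954.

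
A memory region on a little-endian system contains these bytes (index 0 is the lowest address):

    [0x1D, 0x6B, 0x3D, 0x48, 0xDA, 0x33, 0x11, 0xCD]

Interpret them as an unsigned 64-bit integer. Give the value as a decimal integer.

14776648864987179805

In little-endian order the low byte comes first in memory.
Reassemble most-significant byte first: CD 11 33 DA 48 3D 6B 1D → 0xCD1133DA483D6B1D.
0xCD1133DA483D6B1D = 14776648864987179805.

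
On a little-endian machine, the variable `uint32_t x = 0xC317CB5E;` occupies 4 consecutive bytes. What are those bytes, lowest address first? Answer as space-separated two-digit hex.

5E CB 17 C3

Split into bytes (most-significant first): C3 17 CB 5E.
Little-endian stores the least-significant byte at the lowest address.
So at ascending addresses the bytes are 5E CB 17 C3.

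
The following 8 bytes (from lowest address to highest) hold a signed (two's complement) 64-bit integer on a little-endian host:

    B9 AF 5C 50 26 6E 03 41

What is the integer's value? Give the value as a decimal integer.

Little-endian stores the least-significant byte at the lowest address.
Reassemble most-significant byte first: 41 03 6E 26 50 5C AF B9 → 0x41036E26505CAFB9.
0x41036E26505CAFB9 = 4684709148231511993.

4684709148231511993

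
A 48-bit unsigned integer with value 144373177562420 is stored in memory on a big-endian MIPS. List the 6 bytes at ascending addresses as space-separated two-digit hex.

144373177562420 in hexadecimal, padded to 48 bits, is 0x834E7FF6B534.
Split into bytes (most-significant first): 83 4E 7F F6 B5 34.
Big-endian: lowest address holds the most-significant byte.
So the memory order matches the most-significant-first order: 83 4E 7F F6 B5 34.

83 4E 7F F6 B5 34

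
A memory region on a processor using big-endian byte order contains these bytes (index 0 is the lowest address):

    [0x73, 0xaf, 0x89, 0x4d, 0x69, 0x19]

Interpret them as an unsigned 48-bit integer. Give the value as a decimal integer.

Big-endian stores the most-significant byte at the lowest address.
The bytes are already most-significant first: 0x73AF894D6919.
0x73AF894D6919 = 127197760022809.

127197760022809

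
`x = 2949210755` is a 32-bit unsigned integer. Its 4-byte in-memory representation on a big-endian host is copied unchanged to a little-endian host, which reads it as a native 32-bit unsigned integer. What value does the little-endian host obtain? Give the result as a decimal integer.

2204289455

2949210755 in 32-bit hexadecimal is 0xAFC96283.
Stored big-endian, the bytes at ascending addresses are AF C9 62 83.
Read back as little-endian, the first byte is least significant, giving 0x8362C9AF.
0x8362C9AF = 2204289455.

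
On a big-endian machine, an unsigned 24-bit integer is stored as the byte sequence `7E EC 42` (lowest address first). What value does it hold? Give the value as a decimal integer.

8318018

Big-endian: lowest address holds the most-significant byte.
The bytes are already most-significant first: 0x7EEC42.
0x7EEC42 = 8318018.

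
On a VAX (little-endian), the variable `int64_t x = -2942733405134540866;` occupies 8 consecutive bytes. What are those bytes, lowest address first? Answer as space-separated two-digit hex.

Two's complement of -2942733405134540866 in 64 bits: 2942733405134540866 = 0x28D6B070D1B85042; invert → 0xD7294F8F2E47AFBD; add 1 → 0xD7294F8F2E47AFBE.
Split into bytes (most-significant first): D7 29 4F 8F 2E 47 AF BE.
Little-endian: lowest address holds the least-significant byte.
So at ascending addresses the bytes are BE AF 47 2E 8F 4F 29 D7.

BE AF 47 2E 8F 4F 29 D7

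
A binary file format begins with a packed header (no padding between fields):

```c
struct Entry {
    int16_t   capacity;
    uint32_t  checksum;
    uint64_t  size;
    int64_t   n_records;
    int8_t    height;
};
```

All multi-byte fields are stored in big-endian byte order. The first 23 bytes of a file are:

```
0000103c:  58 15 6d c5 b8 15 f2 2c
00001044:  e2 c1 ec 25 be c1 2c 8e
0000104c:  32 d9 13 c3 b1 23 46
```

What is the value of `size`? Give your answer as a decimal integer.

`size` follows `capacity` (2 B), `checksum` (4 B), so it starts at offset 2 + 4 = 6 and occupies 8 bytes.
Bytes at offsets 6..13: F2 2C E2 C1 EC 25 BE C1.
Big-endian stores the most-significant byte at the lowest address.
The bytes are already most-significant first: 0xF22CE2C1EC25BEC1.
0xF22CE2C1EC25BEC1 = 17450571978672291521.

17450571978672291521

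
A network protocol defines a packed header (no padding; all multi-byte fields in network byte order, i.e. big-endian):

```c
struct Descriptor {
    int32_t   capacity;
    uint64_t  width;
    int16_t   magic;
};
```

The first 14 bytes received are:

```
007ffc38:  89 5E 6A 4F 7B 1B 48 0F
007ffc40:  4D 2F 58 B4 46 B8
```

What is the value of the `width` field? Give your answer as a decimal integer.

`width` follows `capacity` (4 bytes), so it starts at byte offset 4 and occupies 8 bytes.
Bytes at offsets 4..11: 7B 1B 48 0F 4D 2F 58 B4.
In big-endian order the high byte comes first in memory.
The bytes are already most-significant first: 0x7B1B480F4D2F58B4.
0x7B1B480F4D2F58B4 = 8870763121592981684.

8870763121592981684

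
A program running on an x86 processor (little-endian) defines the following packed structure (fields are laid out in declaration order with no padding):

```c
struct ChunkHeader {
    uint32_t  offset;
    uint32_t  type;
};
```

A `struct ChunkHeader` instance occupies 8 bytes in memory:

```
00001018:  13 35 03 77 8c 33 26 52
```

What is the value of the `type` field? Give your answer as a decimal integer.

`type` follows `offset` (4 bytes), so it starts at byte offset 4 and occupies 4 bytes.
Bytes at offsets 4..7: 8C 33 26 52.
In little-endian order the low byte comes first in memory.
Reassemble most-significant byte first: 52 26 33 8C → 0x5226338C.
0x5226338C = 1378235276.

1378235276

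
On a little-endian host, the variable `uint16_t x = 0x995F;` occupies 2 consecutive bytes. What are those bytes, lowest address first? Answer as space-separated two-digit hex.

5F 99

Split into bytes (most-significant first): 99 5F.
Little-endian: lowest address holds the least-significant byte.
So at ascending addresses the bytes are 5F 99.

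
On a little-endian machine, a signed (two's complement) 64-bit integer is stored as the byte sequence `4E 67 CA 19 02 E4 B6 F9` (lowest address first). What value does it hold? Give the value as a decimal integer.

-452924014830393522

Little-endian: lowest address holds the least-significant byte.
Reassemble most-significant byte first: F9 B6 E4 02 19 CA 67 4E → 0xF9B6E40219CA674E.
Top bit is set, so as a signed 64-bit value this is 0xF9B6E40219CA674E − 2^64 = -452924014830393522.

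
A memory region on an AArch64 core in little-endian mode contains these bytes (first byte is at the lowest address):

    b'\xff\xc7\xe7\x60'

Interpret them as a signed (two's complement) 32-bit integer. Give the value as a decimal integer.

1625802751

Little-endian: lowest address holds the least-significant byte.
Reassemble most-significant byte first: 60 E7 C7 FF → 0x60E7C7FF.
0x60E7C7FF = 1625802751.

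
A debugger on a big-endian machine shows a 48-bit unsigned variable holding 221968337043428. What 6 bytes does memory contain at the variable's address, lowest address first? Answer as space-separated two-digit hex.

C9 E1 07 E1 7F E4

221968337043428 in hexadecimal, padded to 48 bits, is 0xC9E107E17FE4.
Split into bytes (most-significant first): C9 E1 07 E1 7F E4.
In big-endian order the high byte comes first in memory.
So the memory order matches the most-significant-first order: C9 E1 07 E1 7F E4.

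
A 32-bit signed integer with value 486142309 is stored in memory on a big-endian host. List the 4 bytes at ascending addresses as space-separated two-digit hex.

1C F9 F1 65

486142309 in hexadecimal, padded to 32 bits, is 0x1CF9F165.
Split into bytes (most-significant first): 1C F9 F1 65.
Big-endian: lowest address holds the most-significant byte.
So the memory order matches the most-significant-first order: 1C F9 F1 65.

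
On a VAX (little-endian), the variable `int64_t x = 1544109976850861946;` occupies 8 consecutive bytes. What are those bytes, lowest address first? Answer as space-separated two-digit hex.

1544109976850861946 in hexadecimal, padded to 64 bits, is 0x156DC7D7C8550F7A.
Split into bytes (most-significant first): 15 6D C7 D7 C8 55 0F 7A.
Little-endian: lowest address holds the least-significant byte.
So at ascending addresses the bytes are 7A 0F 55 C8 D7 C7 6D 15.

7A 0F 55 C8 D7 C7 6D 15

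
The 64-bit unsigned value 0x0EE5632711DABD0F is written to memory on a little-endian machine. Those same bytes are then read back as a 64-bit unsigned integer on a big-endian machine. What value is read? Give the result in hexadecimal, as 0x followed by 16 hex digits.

Stored little-endian, the bytes at ascending addresses are 0F BD DA 11 27 63 E5 0E.
Read back as big-endian, the last byte is least significant, giving 0x0FBDDA112763E50E.

0x0FBDDA112763E50E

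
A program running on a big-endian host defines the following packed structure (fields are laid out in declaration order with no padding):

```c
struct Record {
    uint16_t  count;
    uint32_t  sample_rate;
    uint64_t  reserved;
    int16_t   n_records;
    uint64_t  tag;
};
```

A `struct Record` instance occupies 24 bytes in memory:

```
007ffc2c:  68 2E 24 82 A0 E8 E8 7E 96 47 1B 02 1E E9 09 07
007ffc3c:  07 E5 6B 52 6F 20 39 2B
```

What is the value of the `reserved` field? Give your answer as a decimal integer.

`reserved` follows `count` (2 B), `sample_rate` (4 B), so it starts at offset 2 + 4 = 6 and occupies 8 bytes.
Bytes at offsets 6..13: E8 7E 96 47 1B 02 1E E9.
In big-endian order the high byte comes first in memory.
The bytes are already most-significant first: 0xE87E96471B021EE9.
0xE87E96471B021EE9 = 16752992896004792041.

16752992896004792041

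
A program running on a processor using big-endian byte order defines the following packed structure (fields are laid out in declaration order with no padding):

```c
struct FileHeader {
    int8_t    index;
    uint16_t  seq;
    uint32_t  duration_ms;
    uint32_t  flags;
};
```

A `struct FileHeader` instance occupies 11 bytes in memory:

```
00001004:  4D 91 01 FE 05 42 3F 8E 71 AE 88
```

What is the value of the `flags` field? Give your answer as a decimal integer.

`flags` follows `index` (1 B), `seq` (2 B), `duration_ms` (4 B), so it starts at offset 1 + 2 + 4 = 7 and occupies 4 bytes.
Bytes at offsets 7..10: 8E 71 AE 88.
In big-endian order the high byte comes first in memory.
The bytes are already most-significant first: 0x8E71AE88.
0x8E71AE88 = 2389814920.

2389814920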